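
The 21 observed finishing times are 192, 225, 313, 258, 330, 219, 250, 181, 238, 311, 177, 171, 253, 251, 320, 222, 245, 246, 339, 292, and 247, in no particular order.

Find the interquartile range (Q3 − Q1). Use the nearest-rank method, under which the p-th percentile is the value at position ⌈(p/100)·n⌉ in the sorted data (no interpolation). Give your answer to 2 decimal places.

Sorted: 171, 177, 181, 192, 219, 222, 225, 238, 245, 246, 247, 250, 251, 253, 258, 292, 311, 313, 320, 330, 339.
n = 21.
P25: rank ⌈25/100·21⌉ = 6 → 222.
P75: rank ⌈75/100·21⌉ = 16 → 292.
Difference: 292 − 222 = 70.

70.00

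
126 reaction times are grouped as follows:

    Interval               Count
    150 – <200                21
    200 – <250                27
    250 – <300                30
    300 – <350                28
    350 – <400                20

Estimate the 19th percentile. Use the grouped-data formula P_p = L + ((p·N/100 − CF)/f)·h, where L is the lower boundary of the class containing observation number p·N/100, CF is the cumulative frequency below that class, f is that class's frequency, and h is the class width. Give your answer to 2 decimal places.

205.44

N = 126; target position k = 19/100 · 126 = 23.94.
Cumulative frequencies: 21, 48, 78, 106, 126.
Observation 23.94 falls in the class 200 – <250.
L = 200, CF = 21, f = 27, h = 50.
P19 = 200 + ((23.94 − 21)/27)·50 = 200 + 5.44444 = 205.444.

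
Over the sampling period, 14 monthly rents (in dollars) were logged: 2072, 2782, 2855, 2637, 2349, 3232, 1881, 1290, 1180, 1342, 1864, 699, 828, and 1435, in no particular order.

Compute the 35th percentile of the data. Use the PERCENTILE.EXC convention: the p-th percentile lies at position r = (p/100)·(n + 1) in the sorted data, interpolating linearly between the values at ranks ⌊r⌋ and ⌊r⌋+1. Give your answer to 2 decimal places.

1365.25

Sorted: 699, 828, 1180, 1290, 1342, 1435, 1864, 1881, 2072, 2349, 2637, 2782, 2855, 3232.
n = 14.
r = (35/100)·(14 + 1) = 5.25.
Rank 5 is 1342 and rank 6 is 1435.
Interpolate: 1342 + 0.25·(1435 − 1342) = 1342 + 0.25·93 = 1365.25.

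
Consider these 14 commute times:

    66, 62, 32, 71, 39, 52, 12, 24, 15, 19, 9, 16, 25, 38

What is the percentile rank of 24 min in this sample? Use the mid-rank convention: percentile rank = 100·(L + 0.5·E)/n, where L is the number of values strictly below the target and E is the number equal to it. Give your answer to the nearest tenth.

Sorted: 9, 12, 15, 16, 19, 24, 25, 32, 38, 39, 52, 62, 66, 71.
Count below 24: L = 5; count equal: E = 1; n = 14.
Percentile rank = 100·(5 + 0.5·1)/14 = 100·5.5/14 = 39.29.

39.3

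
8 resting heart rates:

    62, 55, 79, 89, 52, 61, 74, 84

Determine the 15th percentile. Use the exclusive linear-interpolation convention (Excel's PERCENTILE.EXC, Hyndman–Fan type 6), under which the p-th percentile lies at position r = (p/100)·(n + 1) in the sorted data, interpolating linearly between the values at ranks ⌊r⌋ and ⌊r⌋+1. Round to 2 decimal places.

Sorted: 52, 55, 61, 62, 74, 79, 84, 89.
n = 8.
r = (15/100)·(8 + 1) = 1.35.
Rank 1 is 52 and rank 2 is 55.
Interpolate: 52 + 0.35·(55 − 52) = 52 + 0.35·3 = 53.05.

53.05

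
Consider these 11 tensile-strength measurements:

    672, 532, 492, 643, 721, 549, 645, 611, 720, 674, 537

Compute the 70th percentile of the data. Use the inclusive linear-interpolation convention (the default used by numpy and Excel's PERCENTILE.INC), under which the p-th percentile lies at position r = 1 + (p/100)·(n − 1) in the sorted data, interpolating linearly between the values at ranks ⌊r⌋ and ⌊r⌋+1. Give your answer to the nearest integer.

Sorted: 492, 532, 537, 549, 611, 643, 645, 672, 674, 720, 721.
n = 11.
r = 1 + (70/100)·(11 − 1) = 1 + 7 = 8.
r is an integer, so P70 is the value at rank 8: 672.

672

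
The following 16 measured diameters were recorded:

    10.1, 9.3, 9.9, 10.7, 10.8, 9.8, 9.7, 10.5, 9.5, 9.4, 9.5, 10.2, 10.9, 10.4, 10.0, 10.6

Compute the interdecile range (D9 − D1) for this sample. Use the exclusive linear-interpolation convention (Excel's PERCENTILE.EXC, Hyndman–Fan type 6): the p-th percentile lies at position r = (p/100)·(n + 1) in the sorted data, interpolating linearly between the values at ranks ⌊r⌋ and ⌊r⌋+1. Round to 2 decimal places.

1.46

Sorted: 9.3, 9.4, 9.5, 9.5, 9.7, 9.8, 9.9, 10.0, 10.1, 10.2, 10.4, 10.5, 10.6, 10.7, 10.8, 10.9.
n = 16.
P10: r = 1.7; ranks 1–2 are 9.3, 9.4; interpolating gives 9.37.
P90: r = 15.3; ranks 15–16 are 10.8, 10.9; interpolating gives 10.83.
Difference: 10.83 − 9.37 = 1.46.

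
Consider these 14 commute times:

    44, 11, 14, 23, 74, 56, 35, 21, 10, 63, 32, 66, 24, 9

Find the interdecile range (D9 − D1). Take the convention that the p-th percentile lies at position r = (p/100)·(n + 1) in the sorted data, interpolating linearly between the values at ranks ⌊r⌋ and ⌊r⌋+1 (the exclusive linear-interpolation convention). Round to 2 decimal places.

60.50

Sorted: 9, 10, 11, 14, 21, 23, 24, 32, 35, 44, 56, 63, 66, 74.
n = 14.
P10: r = 1.5; ranks 1–2 are 9, 10; interpolating gives 9.5.
P90: r = 13.5; ranks 13–14 are 66, 74; interpolating gives 70.
Difference: 70 − 9.5 = 60.5.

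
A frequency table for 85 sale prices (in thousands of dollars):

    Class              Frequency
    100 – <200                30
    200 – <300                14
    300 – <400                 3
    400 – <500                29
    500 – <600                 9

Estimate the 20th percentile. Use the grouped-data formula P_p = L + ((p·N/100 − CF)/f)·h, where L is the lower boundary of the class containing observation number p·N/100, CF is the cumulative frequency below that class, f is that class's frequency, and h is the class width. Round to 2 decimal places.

N = 85; target position k = 20/100 · 85 = 17.
Cumulative frequencies: 30, 44, 47, 76, 85.
Observation 17 falls in the class 100 – <200.
L = 100, CF = 0, f = 30, h = 100.
P20 = 100 + ((17 − 0)/30)·100 = 100 + 56.6667 = 156.667.

156.67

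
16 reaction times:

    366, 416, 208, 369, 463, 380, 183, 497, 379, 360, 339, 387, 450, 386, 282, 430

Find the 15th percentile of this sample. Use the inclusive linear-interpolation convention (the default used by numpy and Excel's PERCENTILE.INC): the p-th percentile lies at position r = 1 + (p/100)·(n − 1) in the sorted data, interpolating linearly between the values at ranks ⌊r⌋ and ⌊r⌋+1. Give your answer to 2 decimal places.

296.25

Sorted: 183, 208, 282, 339, 360, 366, 369, 379, 380, 386, 387, 416, 430, 450, 463, 497.
n = 16.
r = 1 + (15/100)·(16 − 1) = 1 + 2.25 = 3.25.
Rank 3 is 282 and rank 4 is 339.
Interpolate: 282 + 0.25·(339 − 282) = 282 + 0.25·57 = 296.25.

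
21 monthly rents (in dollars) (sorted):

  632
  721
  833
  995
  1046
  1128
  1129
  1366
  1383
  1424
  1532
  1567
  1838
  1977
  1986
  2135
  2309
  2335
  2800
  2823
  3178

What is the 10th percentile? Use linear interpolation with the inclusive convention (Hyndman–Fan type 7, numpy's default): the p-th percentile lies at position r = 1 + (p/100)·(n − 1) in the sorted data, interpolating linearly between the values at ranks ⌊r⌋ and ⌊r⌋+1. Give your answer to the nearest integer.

n = 21.
r = 1 + (10/100)·(21 − 1) = 1 + 2 = 3.
r is an integer, so P10 is the value at rank 3: 833.

833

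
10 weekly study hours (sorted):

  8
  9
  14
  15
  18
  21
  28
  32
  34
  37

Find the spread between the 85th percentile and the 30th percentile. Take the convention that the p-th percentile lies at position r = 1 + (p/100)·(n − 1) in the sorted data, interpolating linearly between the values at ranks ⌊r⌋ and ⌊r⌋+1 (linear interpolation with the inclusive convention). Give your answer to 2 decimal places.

n = 10.
P30: r = 3.7; ranks 3–4 are 14, 15; interpolating gives 14.7.
P85: r = 8.65; ranks 8–9 are 32, 34; interpolating gives 33.3.
Difference: 33.3 − 14.7 = 18.6.

18.60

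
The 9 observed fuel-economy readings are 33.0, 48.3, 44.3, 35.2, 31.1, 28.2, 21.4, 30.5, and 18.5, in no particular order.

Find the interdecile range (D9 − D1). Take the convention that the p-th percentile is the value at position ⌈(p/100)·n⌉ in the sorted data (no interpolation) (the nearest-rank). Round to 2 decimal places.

Sorted: 18.5, 21.4, 28.2, 30.5, 31.1, 33.0, 35.2, 44.3, 48.3.
n = 9.
P10: rank ⌈10/100·9⌉ = 1 → 18.5.
P90: rank ⌈90/100·9⌉ = 9 → 48.3.
Difference: 48.3 − 18.5 = 29.8.

29.80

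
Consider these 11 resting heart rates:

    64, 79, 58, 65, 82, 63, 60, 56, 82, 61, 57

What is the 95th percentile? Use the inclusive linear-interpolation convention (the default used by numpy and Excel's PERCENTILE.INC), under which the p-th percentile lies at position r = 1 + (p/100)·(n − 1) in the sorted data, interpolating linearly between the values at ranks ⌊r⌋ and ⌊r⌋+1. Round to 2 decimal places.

Sorted: 56, 57, 58, 60, 61, 63, 64, 65, 79, 82, 82.
n = 11.
r = 1 + (95/100)·(11 − 1) = 1 + 9.5 = 10.5.
Rank 10 is 82 and rank 11 is 82.
Interpolate: 82 + 0.5·(82 − 82) = 82 + 0.5·0 = 82.

82.00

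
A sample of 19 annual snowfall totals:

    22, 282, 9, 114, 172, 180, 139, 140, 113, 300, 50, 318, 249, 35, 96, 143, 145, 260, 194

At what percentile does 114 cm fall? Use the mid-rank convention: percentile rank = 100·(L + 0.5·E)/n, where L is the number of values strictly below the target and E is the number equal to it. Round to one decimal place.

34.2

Sorted: 9, 22, 35, 50, 96, 113, 114, 139, 140, 143, 145, 172, 180, 194, 249, 260, 282, 300, 318.
Count below 114: L = 6; count equal: E = 1; n = 19.
Percentile rank = 100·(6 + 0.5·1)/19 = 100·6.5/19 = 34.21.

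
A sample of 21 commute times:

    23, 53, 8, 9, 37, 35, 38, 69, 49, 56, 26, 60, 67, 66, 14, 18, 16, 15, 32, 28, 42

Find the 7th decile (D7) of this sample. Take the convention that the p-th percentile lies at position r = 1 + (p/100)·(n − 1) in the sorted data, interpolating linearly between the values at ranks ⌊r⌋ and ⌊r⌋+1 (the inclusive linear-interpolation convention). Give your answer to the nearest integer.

49

Sorted: 8, 9, 14, 15, 16, 18, 23, 26, 28, 32, 35, 37, 38, 42, 49, 53, 56, 60, 66, 67, 69.
n = 21.
r = 1 + (70/100)·(21 − 1) = 1 + 14 = 15.
r is an integer, so P70 is the value at rank 15: 49.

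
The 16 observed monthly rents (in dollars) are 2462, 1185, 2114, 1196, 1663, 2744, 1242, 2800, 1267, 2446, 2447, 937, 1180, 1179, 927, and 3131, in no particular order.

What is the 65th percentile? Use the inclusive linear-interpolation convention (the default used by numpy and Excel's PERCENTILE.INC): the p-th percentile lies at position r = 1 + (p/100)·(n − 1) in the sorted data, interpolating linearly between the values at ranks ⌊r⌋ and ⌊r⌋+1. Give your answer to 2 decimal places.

2363.00

Sorted: 927, 937, 1179, 1180, 1185, 1196, 1242, 1267, 1663, 2114, 2446, 2447, 2462, 2744, 2800, 3131.
n = 16.
r = 1 + (65/100)·(16 − 1) = 1 + 9.75 = 10.75.
Rank 10 is 2114 and rank 11 is 2446.
Interpolate: 2114 + 0.75·(2446 − 2114) = 2114 + 0.75·332 = 2363.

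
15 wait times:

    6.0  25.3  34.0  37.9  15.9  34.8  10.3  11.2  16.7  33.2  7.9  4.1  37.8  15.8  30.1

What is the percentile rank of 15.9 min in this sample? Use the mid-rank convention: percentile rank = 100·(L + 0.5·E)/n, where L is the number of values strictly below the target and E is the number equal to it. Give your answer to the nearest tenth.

43.3

Sorted: 4.1, 6.0, 7.9, 10.3, 11.2, 15.8, 15.9, 16.7, 25.3, 30.1, 33.2, 34.0, 34.8, 37.8, 37.9.
Count below 15.9: L = 6; count equal: E = 1; n = 15.
Percentile rank = 100·(6 + 0.5·1)/15 = 100·6.5/15 = 43.33.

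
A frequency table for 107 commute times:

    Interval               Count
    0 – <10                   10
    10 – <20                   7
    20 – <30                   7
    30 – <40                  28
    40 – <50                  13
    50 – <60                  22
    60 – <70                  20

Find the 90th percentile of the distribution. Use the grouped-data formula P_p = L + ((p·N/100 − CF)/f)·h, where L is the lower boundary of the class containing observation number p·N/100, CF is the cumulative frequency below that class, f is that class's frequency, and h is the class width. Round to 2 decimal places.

N = 107; target position k = 90/100 · 107 = 96.3.
Cumulative frequencies: 10, 17, 24, 52, 65, 87, 107.
Observation 96.3 falls in the class 60 – <70.
L = 60, CF = 87, f = 20, h = 10.
P90 = 60 + ((96.3 − 87)/20)·10 = 60 + 4.65 = 64.65.

64.65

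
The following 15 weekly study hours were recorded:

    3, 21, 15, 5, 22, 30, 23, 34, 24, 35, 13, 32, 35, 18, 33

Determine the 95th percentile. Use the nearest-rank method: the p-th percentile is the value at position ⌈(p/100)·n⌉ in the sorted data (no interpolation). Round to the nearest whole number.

35

Sorted: 3, 5, 13, 15, 18, 21, 22, 23, 24, 30, 32, 33, 34, 35, 35.
n = 15.
Position = ⌈95/100 · 15⌉ = ⌈14.25⌉ = 15.
The value at rank 15 is 35.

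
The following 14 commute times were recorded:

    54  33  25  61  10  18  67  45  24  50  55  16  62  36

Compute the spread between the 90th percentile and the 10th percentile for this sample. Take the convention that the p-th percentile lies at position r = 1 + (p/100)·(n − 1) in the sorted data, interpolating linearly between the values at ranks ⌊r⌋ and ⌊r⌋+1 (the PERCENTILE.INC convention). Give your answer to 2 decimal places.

Sorted: 10, 16, 18, 24, 25, 33, 36, 45, 50, 54, 55, 61, 62, 67.
n = 14.
P10: r = 2.3; ranks 2–3 are 16, 18; interpolating gives 16.6.
P90: r = 12.7; ranks 12–13 are 61, 62; interpolating gives 61.7.
Difference: 61.7 − 16.6 = 45.1.

45.10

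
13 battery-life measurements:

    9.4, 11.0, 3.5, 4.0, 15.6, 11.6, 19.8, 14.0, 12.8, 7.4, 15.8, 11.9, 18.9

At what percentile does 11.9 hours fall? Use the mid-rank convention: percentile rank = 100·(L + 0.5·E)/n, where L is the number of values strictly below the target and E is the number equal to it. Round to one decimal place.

50.0

Sorted: 3.5, 4.0, 7.4, 9.4, 11.0, 11.6, 11.9, 12.8, 14.0, 15.6, 15.8, 18.9, 19.8.
Count below 11.9: L = 6; count equal: E = 1; n = 13.
Percentile rank = 100·(6 + 0.5·1)/13 = 100·6.5/13 = 50.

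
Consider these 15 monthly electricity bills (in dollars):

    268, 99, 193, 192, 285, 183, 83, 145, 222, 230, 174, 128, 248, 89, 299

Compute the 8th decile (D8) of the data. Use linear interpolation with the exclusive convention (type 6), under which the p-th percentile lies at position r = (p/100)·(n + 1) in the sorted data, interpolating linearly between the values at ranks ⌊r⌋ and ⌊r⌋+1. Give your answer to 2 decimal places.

Sorted: 83, 89, 99, 128, 145, 174, 183, 192, 193, 222, 230, 248, 268, 285, 299.
n = 15.
r = (80/100)·(15 + 1) = 12.8.
Rank 12 is 248 and rank 13 is 268.
Interpolate: 248 + 0.8·(268 − 248) = 248 + 0.8·20 = 264.

264.00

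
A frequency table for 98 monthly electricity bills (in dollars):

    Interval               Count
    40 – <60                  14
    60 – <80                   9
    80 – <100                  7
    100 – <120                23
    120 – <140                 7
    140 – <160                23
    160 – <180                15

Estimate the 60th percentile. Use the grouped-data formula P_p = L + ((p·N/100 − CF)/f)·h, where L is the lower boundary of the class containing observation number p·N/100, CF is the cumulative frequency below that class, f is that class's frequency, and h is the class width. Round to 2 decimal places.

N = 98; target position k = 60/100 · 98 = 58.8.
Cumulative frequencies: 14, 23, 30, 53, 60, 83, 98.
Observation 58.8 falls in the class 120 – <140.
L = 120, CF = 53, f = 7, h = 20.
P60 = 120 + ((58.8 − 53)/7)·20 = 120 + 16.5714 = 136.571.

136.57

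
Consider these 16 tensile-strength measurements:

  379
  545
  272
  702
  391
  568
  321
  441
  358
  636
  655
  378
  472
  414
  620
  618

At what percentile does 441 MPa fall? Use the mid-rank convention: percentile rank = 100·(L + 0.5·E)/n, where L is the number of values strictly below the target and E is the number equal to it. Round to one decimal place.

Sorted: 272, 321, 358, 378, 379, 391, 414, 441, 472, 545, 568, 618, 620, 636, 655, 702.
Count below 441: L = 7; count equal: E = 1; n = 16.
Percentile rank = 100·(7 + 0.5·1)/16 = 100·7.5/16 = 46.88.

46.9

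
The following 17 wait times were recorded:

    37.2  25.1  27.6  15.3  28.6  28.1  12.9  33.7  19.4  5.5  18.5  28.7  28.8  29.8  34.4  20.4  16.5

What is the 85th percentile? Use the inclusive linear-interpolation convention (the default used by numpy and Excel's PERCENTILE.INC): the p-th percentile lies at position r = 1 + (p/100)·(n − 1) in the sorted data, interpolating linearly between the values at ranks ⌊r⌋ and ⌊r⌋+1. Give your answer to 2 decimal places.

32.14

Sorted: 5.5, 12.9, 15.3, 16.5, 18.5, 19.4, 20.4, 25.1, 27.6, 28.1, 28.6, 28.7, 28.8, 29.8, 33.7, 34.4, 37.2.
n = 17.
r = 1 + (85/100)·(17 − 1) = 1 + 13.6 = 14.6.
Rank 14 is 29.8 and rank 15 is 33.7.
Interpolate: 29.8 + 0.6·(33.7 − 29.8) = 29.8 + 0.6·3.9 = 32.14.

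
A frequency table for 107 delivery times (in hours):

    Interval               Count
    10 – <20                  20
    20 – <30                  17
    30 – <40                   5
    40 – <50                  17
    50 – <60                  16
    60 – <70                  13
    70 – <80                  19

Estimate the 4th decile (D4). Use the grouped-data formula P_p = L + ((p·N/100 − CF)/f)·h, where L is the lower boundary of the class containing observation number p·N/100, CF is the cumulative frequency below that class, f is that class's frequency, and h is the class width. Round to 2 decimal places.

N = 107; target position k = 40/100 · 107 = 42.8.
Cumulative frequencies: 20, 37, 42, 59, 75, 88, 107.
Observation 42.8 falls in the class 40 – <50.
L = 40, CF = 42, f = 17, h = 10.
P40 = 40 + ((42.8 − 42)/17)·10 = 40 + 0.470588 = 40.4706.

40.47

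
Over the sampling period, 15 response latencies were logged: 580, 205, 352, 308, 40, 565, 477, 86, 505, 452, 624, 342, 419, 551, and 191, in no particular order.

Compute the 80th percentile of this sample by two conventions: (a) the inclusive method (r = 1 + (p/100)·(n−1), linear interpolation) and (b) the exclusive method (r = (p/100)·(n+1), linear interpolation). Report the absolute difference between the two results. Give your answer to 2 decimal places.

8.40

Sorted: 40, 86, 191, 205, 308, 342, 352, 419, 452, 477, 505, 551, 565, 580, 624.
n = 15.
(a) r = 12.2; between ranks 12 (551) and 13 (565): 553.8.
(b) r = 12.8; between ranks 12 (551) and 13 (565): 562.2.
|553.8 − 562.2| = 8.4.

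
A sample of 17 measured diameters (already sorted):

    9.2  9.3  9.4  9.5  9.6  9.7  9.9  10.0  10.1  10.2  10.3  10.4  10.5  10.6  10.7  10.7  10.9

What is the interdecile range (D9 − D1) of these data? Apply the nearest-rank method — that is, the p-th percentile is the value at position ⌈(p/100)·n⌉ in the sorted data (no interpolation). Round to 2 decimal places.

1.40

n = 17.
P10: rank ⌈10/100·17⌉ = 2 → 9.3.
P90: rank ⌈90/100·17⌉ = 16 → 10.7.
Difference: 10.7 − 9.3 = 1.4.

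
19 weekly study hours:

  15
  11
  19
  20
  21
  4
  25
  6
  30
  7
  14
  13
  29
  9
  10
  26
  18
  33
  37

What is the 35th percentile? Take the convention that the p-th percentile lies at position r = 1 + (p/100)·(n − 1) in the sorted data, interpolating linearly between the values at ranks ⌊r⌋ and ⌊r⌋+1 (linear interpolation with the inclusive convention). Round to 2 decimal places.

13.30

Sorted: 4, 6, 7, 9, 10, 11, 13, 14, 15, 18, 19, 20, 21, 25, 26, 29, 30, 33, 37.
n = 19.
r = 1 + (35/100)·(19 − 1) = 1 + 6.3 = 7.3.
Rank 7 is 13 and rank 8 is 14.
Interpolate: 13 + 0.3·(14 − 13) = 13 + 0.3·1 = 13.3.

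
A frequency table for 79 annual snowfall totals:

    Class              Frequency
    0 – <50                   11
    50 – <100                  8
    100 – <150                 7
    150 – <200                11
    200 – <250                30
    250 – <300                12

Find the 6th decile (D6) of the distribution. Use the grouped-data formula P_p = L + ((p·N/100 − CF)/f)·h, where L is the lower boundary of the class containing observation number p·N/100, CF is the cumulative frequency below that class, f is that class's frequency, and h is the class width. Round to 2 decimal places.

N = 79; target position k = 60/100 · 79 = 47.4.
Cumulative frequencies: 11, 19, 26, 37, 67, 79.
Observation 47.4 falls in the class 200 – <250.
L = 200, CF = 37, f = 30, h = 50.
P60 = 200 + ((47.4 − 37)/30)·50 = 200 + 17.3333 = 217.333.

217.33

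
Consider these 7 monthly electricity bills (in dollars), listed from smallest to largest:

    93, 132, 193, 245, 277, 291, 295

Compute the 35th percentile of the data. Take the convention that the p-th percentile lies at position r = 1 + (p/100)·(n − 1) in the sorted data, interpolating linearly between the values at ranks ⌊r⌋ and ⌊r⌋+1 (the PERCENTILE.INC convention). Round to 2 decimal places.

198.20

n = 7.
r = 1 + (35/100)·(7 − 1) = 1 + 2.1 = 3.1.
Rank 3 is 193 and rank 4 is 245.
Interpolate: 193 + 0.1·(245 − 193) = 193 + 0.1·52 = 198.2.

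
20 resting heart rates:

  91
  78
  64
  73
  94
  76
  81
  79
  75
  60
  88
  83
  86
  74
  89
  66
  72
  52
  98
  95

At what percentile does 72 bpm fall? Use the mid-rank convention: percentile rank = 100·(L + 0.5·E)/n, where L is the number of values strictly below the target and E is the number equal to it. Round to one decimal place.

22.5

Sorted: 52, 60, 64, 66, 72, 73, 74, 75, 76, 78, 79, 81, 83, 86, 88, 89, 91, 94, 95, 98.
Count below 72: L = 4; count equal: E = 1; n = 20.
Percentile rank = 100·(4 + 0.5·1)/20 = 100·4.5/20 = 22.5.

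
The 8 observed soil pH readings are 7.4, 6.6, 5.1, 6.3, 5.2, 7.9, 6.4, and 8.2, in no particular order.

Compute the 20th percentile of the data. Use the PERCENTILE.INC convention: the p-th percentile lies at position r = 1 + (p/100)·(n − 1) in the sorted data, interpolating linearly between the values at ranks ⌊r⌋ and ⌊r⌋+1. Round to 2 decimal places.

5.64

Sorted: 5.1, 5.2, 6.3, 6.4, 6.6, 7.4, 7.9, 8.2.
n = 8.
r = 1 + (20/100)·(8 − 1) = 1 + 1.4 = 2.4.
Rank 2 is 5.2 and rank 3 is 6.3.
Interpolate: 5.2 + 0.4·(6.3 − 5.2) = 5.2 + 0.4·1.1 = 5.64.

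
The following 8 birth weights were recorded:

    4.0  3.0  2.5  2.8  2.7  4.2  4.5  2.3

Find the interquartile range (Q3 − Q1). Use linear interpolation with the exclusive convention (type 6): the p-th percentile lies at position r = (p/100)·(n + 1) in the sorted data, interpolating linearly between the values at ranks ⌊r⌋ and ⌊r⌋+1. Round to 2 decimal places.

Sorted: 2.3, 2.5, 2.7, 2.8, 3.0, 4.0, 4.2, 4.5.
n = 8.
P25: r = 2.25; ranks 2–3 are 2.5, 2.7; interpolating gives 2.55.
P75: r = 6.75; ranks 6–7 are 4.0, 4.2; interpolating gives 4.15.
Difference: 4.15 − 2.55 = 1.6.

1.60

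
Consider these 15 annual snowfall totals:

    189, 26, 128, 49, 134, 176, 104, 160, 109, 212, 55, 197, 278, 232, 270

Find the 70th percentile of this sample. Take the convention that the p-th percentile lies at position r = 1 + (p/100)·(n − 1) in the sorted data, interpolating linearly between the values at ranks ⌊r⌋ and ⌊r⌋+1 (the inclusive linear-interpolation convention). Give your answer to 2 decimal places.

195.40

Sorted: 26, 49, 55, 104, 109, 128, 134, 160, 176, 189, 197, 212, 232, 270, 278.
n = 15.
r = 1 + (70/100)·(15 − 1) = 1 + 9.8 = 10.8.
Rank 10 is 189 and rank 11 is 197.
Interpolate: 189 + 0.8·(197 − 189) = 189 + 0.8·8 = 195.4.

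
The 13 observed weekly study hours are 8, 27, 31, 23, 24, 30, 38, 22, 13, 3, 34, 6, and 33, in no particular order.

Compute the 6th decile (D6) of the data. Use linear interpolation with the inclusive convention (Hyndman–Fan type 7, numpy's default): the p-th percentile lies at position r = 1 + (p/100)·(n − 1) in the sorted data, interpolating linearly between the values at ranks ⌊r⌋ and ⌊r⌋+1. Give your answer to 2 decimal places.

Sorted: 3, 6, 8, 13, 22, 23, 24, 27, 30, 31, 33, 34, 38.
n = 13.
r = 1 + (60/100)·(13 − 1) = 1 + 7.2 = 8.2.
Rank 8 is 27 and rank 9 is 30.
Interpolate: 27 + 0.2·(30 − 27) = 27 + 0.2·3 = 27.6.

27.60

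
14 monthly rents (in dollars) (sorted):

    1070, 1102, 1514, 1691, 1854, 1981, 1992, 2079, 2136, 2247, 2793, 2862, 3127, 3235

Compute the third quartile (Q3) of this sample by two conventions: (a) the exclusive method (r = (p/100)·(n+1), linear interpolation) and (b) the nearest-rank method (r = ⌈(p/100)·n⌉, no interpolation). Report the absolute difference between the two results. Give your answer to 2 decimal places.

n = 14.
(a) r = 11.25; between ranks 11 (2793) and 12 (2862): 2810.25.
(b) the nearest-rank method: rank 11 → 2793.
|2810.25 − 2793| = 17.25.

17.25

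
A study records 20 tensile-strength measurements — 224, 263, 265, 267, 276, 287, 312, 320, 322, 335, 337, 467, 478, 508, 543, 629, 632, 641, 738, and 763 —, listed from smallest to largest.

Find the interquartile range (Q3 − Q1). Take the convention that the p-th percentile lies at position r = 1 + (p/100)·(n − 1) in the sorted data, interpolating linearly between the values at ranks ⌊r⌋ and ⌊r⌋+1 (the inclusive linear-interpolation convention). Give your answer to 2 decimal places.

n = 20.
P25: r = 5.75; ranks 5–6 are 276, 287; interpolating gives 284.25.
P75: r = 15.25; ranks 15–16 are 543, 629; interpolating gives 564.5.
Difference: 564.5 − 284.25 = 280.25.

280.25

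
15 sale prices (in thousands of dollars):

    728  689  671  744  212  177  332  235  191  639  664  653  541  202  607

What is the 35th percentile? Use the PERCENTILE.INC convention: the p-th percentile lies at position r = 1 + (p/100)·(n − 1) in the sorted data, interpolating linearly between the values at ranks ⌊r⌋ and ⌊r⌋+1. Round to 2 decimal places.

Sorted: 177, 191, 202, 212, 235, 332, 541, 607, 639, 653, 664, 671, 689, 728, 744.
n = 15.
r = 1 + (35/100)·(15 − 1) = 1 + 4.9 = 5.9.
Rank 5 is 235 and rank 6 is 332.
Interpolate: 235 + 0.9·(332 − 235) = 235 + 0.9·97 = 322.3.

322.30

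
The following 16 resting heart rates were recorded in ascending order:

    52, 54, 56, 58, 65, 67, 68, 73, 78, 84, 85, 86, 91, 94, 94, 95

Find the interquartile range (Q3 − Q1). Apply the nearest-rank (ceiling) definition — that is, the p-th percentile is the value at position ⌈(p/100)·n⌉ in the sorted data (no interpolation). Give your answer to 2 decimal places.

28.00

n = 16.
P25: rank ⌈25/100·16⌉ = 4 → 58.
P75: rank ⌈75/100·16⌉ = 12 → 86.
Difference: 86 − 58 = 28.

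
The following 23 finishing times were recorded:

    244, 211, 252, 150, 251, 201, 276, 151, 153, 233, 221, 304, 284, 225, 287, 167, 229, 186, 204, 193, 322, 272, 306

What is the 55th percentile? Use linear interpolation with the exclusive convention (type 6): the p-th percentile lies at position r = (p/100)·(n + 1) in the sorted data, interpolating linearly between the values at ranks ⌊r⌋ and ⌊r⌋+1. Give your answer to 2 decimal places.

235.20

Sorted: 150, 151, 153, 167, 186, 193, 201, 204, 211, 221, 225, 229, 233, 244, 251, 252, 272, 276, 284, 287, 304, 306, 322.
n = 23.
r = (55/100)·(23 + 1) = 13.2.
Rank 13 is 233 and rank 14 is 244.
Interpolate: 233 + 0.2·(244 − 233) = 233 + 0.2·11 = 235.2.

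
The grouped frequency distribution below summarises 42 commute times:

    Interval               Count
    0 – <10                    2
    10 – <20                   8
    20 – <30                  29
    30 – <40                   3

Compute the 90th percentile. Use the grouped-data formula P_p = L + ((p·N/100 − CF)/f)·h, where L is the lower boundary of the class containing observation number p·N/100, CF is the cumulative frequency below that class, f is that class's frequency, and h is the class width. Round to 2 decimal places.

N = 42; target position k = 90/100 · 42 = 37.8.
Cumulative frequencies: 2, 10, 39, 42.
Observation 37.8 falls in the class 20 – <30.
L = 20, CF = 10, f = 29, h = 10.
P90 = 20 + ((37.8 − 10)/29)·10 = 20 + 9.58621 = 29.5862.

29.59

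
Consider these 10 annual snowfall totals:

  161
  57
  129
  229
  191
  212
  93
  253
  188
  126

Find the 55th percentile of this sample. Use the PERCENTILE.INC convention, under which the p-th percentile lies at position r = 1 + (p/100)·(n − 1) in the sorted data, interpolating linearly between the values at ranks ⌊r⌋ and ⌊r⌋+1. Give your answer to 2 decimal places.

186.65

Sorted: 57, 93, 126, 129, 161, 188, 191, 212, 229, 253.
n = 10.
r = 1 + (55/100)·(10 − 1) = 1 + 4.95 = 5.95.
Rank 5 is 161 and rank 6 is 188.
Interpolate: 161 + 0.95·(188 − 161) = 161 + 0.95·27 = 186.65.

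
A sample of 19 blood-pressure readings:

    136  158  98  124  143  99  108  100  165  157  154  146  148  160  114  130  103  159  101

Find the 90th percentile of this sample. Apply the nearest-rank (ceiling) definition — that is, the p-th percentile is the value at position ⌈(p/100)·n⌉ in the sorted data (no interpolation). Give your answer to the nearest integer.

Sorted: 98, 99, 100, 101, 103, 108, 114, 124, 130, 136, 143, 146, 148, 154, 157, 158, 159, 160, 165.
n = 19.
Position = ⌈90/100 · 19⌉ = ⌈17.1⌉ = 18.
The value at rank 18 is 160.

160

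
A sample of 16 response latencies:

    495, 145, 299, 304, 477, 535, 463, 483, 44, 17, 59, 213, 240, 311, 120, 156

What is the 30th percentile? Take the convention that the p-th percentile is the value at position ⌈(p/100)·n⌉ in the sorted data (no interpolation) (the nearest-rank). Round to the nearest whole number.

Sorted: 17, 44, 59, 120, 145, 156, 213, 240, 299, 304, 311, 463, 477, 483, 495, 535.
n = 16.
Position = ⌈30/100 · 16⌉ = ⌈4.8⌉ = 5.
The value at rank 5 is 145.

145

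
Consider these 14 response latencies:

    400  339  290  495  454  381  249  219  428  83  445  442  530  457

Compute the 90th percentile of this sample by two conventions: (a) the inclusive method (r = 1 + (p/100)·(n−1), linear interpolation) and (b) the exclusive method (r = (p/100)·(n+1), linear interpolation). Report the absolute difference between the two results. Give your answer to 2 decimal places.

Sorted: 83, 219, 249, 290, 339, 381, 400, 428, 442, 445, 454, 457, 495, 530.
n = 14.
(a) r = 12.7; between ranks 12 (457) and 13 (495): 483.6.
(b) r = 13.5; between ranks 13 (495) and 14 (530): 512.5.
|483.6 − 512.5| = 28.9.

28.90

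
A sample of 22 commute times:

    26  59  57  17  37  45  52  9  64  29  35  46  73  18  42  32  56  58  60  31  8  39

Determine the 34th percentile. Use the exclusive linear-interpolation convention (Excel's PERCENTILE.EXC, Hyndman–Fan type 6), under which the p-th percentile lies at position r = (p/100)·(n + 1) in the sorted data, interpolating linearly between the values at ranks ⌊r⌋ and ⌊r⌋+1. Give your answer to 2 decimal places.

31.82

Sorted: 8, 9, 17, 18, 26, 29, 31, 32, 35, 37, 39, 42, 45, 46, 52, 56, 57, 58, 59, 60, 64, 73.
n = 22.
r = (34/100)·(22 + 1) = 7.82.
Rank 7 is 31 and rank 8 is 32.
Interpolate: 31 + 0.82·(32 − 31) = 31 + 0.82·1 = 31.82.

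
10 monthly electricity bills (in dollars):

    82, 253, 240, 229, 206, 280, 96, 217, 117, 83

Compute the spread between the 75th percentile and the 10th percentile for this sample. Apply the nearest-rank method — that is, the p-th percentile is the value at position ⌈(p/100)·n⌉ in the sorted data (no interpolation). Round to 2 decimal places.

158.00

Sorted: 82, 83, 96, 117, 206, 217, 229, 240, 253, 280.
n = 10.
P10: rank ⌈10/100·10⌉ = 1 → 82.
P75: rank ⌈75/100·10⌉ = 8 → 240.
Difference: 240 − 82 = 158.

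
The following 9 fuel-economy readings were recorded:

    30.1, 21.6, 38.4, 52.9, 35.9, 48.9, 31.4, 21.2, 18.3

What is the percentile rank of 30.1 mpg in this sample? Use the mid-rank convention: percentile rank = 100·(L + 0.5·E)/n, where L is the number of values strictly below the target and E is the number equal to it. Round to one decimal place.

38.9

Sorted: 18.3, 21.2, 21.6, 30.1, 31.4, 35.9, 38.4, 48.9, 52.9.
Count below 30.1: L = 3; count equal: E = 1; n = 9.
Percentile rank = 100·(3 + 0.5·1)/9 = 100·3.5/9 = 38.89.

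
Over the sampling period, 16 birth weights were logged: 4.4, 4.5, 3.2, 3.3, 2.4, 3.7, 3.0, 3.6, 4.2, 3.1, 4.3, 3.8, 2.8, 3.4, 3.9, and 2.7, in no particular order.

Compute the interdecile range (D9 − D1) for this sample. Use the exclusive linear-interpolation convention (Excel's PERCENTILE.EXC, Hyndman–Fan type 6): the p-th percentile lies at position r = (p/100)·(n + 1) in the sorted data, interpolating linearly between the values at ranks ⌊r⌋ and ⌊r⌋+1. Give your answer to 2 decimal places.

1.82

Sorted: 2.4, 2.7, 2.8, 3.0, 3.1, 3.2, 3.3, 3.4, 3.6, 3.7, 3.8, 3.9, 4.2, 4.3, 4.4, 4.5.
n = 16.
P10: r = 1.7; ranks 1–2 are 2.4, 2.7; interpolating gives 2.61.
P90: r = 15.3; ranks 15–16 are 4.4, 4.5; interpolating gives 4.43.
Difference: 4.43 − 2.61 = 1.82.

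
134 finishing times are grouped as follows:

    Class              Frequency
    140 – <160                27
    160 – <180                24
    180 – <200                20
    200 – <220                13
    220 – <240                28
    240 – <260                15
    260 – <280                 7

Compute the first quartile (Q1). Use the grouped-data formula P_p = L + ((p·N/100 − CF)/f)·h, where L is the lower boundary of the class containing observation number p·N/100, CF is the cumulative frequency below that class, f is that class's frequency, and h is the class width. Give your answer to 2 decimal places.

165.42

N = 134; target position k = 25/100 · 134 = 33.5.
Cumulative frequencies: 27, 51, 71, 84, 112, 127, 134.
Observation 33.5 falls in the class 160 – <180.
L = 160, CF = 27, f = 24, h = 20.
P25 = 160 + ((33.5 − 27)/24)·20 = 160 + 5.41667 = 165.417.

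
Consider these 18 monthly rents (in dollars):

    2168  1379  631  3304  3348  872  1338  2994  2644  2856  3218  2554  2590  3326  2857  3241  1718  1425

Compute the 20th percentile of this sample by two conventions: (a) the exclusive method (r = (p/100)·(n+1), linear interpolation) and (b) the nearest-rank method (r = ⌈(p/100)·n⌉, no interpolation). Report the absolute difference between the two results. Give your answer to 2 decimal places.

Sorted: 631, 872, 1338, 1379, 1425, 1718, 2168, 2554, 2590, 2644, 2856, 2857, 2994, 3218, 3241, 3304, 3326, 3348.
n = 18.
(a) r = 3.8; between ranks 3 (1338) and 4 (1379): 1370.8.
(b) the nearest-rank method: rank 4 → 1379.
|1370.8 − 1379| = 8.2.

8.20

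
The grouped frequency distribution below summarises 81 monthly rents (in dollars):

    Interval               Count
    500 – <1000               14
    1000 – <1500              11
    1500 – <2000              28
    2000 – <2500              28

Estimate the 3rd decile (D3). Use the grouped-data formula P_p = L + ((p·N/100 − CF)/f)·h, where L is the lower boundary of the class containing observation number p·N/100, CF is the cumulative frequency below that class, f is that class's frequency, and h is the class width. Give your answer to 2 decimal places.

N = 81; target position k = 30/100 · 81 = 24.3.
Cumulative frequencies: 14, 25, 53, 81.
Observation 24.3 falls in the class 1000 – <1500.
L = 1000, CF = 14, f = 11, h = 500.
P30 = 1000 + ((24.3 − 14)/11)·500 = 1000 + 468.182 = 1468.18.

1468.18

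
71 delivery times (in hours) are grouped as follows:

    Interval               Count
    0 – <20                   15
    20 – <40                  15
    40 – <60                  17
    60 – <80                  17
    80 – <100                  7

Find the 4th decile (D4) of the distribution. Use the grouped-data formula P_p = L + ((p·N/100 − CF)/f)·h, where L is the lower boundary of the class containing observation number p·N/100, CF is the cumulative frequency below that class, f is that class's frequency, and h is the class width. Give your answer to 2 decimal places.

N = 71; target position k = 40/100 · 71 = 28.4.
Cumulative frequencies: 15, 30, 47, 64, 71.
Observation 28.4 falls in the class 20 – <40.
L = 20, CF = 15, f = 15, h = 20.
P40 = 20 + ((28.4 − 15)/15)·20 = 20 + 17.8667 = 37.8667.

37.87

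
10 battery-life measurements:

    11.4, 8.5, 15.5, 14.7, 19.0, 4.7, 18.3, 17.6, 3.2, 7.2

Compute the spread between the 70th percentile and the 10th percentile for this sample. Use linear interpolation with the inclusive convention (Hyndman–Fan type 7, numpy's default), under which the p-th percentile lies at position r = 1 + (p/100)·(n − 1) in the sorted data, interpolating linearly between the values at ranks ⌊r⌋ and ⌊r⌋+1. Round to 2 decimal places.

Sorted: 3.2, 4.7, 7.2, 8.5, 11.4, 14.7, 15.5, 17.6, 18.3, 19.0.
n = 10.
P10: r = 1.9; ranks 1–2 are 3.2, 4.7; interpolating gives 4.55.
P70: r = 7.3; ranks 7–8 are 15.5, 17.6; interpolating gives 16.13.
Difference: 16.13 − 4.55 = 11.58.

11.58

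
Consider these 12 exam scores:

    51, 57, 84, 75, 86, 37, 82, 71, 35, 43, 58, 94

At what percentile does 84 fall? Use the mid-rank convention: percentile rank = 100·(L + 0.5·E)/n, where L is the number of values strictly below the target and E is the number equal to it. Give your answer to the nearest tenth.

79.2

Sorted: 35, 37, 43, 51, 57, 58, 71, 75, 82, 84, 86, 94.
Count below 84: L = 9; count equal: E = 1; n = 12.
Percentile rank = 100·(9 + 0.5·1)/12 = 100·9.5/12 = 79.17.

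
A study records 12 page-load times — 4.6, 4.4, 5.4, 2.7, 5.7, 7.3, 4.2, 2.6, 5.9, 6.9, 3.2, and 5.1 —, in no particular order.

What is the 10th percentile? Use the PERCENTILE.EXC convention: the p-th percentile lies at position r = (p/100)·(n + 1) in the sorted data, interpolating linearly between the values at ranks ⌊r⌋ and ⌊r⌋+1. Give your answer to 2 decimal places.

2.63

Sorted: 2.6, 2.7, 3.2, 4.2, 4.4, 4.6, 5.1, 5.4, 5.7, 5.9, 6.9, 7.3.
n = 12.
r = (10/100)·(12 + 1) = 1.3.
Rank 1 is 2.6 and rank 2 is 2.7.
Interpolate: 2.6 + 0.3·(2.7 − 2.6) = 2.6 + 0.3·0.1 = 2.63.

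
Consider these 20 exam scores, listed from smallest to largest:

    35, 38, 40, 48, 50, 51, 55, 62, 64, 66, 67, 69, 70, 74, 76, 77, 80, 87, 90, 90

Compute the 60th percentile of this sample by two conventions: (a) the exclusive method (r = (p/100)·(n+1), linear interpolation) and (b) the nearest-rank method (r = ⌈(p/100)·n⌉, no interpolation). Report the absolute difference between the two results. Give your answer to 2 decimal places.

n = 20.
(a) r = 12.6; between ranks 12 (69) and 13 (70): 69.6.
(b) the nearest-rank method: rank 12 → 69.
|69.6 − 69| = 0.6.

0.60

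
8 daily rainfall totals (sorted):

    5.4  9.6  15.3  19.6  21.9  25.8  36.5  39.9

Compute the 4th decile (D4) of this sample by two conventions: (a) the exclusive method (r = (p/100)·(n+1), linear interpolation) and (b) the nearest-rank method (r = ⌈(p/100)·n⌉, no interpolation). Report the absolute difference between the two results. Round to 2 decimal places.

1.72

n = 8.
(a) r = 3.6; between ranks 3 (15.3) and 4 (19.6): 17.88.
(b) the nearest-rank method: rank 4 → 19.6.
|17.88 − 19.6| = 1.72.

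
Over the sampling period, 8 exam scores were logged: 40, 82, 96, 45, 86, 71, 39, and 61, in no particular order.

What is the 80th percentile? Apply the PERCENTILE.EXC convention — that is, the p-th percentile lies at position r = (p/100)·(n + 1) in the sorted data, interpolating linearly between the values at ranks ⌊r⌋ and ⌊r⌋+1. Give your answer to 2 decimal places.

Sorted: 39, 40, 45, 61, 71, 82, 86, 96.
n = 8.
r = (80/100)·(8 + 1) = 7.2.
Rank 7 is 86 and rank 8 is 96.
Interpolate: 86 + 0.2·(96 − 86) = 86 + 0.2·10 = 88.

88.00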